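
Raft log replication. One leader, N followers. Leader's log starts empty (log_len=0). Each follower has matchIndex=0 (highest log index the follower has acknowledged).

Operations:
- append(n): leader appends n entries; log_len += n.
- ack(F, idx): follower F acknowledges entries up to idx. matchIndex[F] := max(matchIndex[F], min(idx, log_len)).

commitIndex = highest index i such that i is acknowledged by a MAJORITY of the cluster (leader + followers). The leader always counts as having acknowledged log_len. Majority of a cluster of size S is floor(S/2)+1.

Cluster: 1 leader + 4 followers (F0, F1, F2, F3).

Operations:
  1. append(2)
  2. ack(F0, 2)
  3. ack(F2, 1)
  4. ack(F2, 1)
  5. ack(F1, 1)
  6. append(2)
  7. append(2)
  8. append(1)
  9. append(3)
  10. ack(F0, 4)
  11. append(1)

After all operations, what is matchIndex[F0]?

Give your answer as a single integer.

Op 1: append 2 -> log_len=2
Op 2: F0 acks idx 2 -> match: F0=2 F1=0 F2=0 F3=0; commitIndex=0
Op 3: F2 acks idx 1 -> match: F0=2 F1=0 F2=1 F3=0; commitIndex=1
Op 4: F2 acks idx 1 -> match: F0=2 F1=0 F2=1 F3=0; commitIndex=1
Op 5: F1 acks idx 1 -> match: F0=2 F1=1 F2=1 F3=0; commitIndex=1
Op 6: append 2 -> log_len=4
Op 7: append 2 -> log_len=6
Op 8: append 1 -> log_len=7
Op 9: append 3 -> log_len=10
Op 10: F0 acks idx 4 -> match: F0=4 F1=1 F2=1 F3=0; commitIndex=1
Op 11: append 1 -> log_len=11

Answer: 4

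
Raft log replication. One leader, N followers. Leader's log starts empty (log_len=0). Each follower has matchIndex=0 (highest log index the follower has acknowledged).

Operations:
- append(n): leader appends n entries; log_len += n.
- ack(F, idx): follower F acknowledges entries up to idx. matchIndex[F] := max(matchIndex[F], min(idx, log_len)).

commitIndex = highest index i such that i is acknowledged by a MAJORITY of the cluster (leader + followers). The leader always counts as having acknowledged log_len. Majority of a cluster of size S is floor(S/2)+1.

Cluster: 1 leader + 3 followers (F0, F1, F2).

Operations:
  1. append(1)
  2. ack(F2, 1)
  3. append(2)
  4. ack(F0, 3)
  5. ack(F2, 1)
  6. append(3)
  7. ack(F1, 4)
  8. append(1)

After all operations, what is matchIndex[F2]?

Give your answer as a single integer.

Answer: 1

Derivation:
Op 1: append 1 -> log_len=1
Op 2: F2 acks idx 1 -> match: F0=0 F1=0 F2=1; commitIndex=0
Op 3: append 2 -> log_len=3
Op 4: F0 acks idx 3 -> match: F0=3 F1=0 F2=1; commitIndex=1
Op 5: F2 acks idx 1 -> match: F0=3 F1=0 F2=1; commitIndex=1
Op 6: append 3 -> log_len=6
Op 7: F1 acks idx 4 -> match: F0=3 F1=4 F2=1; commitIndex=3
Op 8: append 1 -> log_len=7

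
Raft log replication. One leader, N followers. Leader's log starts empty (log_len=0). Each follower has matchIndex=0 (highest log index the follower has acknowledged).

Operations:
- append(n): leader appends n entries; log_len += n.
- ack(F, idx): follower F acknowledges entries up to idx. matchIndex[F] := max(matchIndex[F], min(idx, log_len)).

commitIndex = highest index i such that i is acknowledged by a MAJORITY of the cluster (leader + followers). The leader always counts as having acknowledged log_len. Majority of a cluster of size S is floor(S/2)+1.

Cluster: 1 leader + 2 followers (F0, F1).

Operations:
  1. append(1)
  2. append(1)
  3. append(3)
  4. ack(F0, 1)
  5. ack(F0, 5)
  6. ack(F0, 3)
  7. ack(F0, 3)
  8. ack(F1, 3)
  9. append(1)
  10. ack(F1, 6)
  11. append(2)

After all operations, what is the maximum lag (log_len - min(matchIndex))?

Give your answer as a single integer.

Answer: 3

Derivation:
Op 1: append 1 -> log_len=1
Op 2: append 1 -> log_len=2
Op 3: append 3 -> log_len=5
Op 4: F0 acks idx 1 -> match: F0=1 F1=0; commitIndex=1
Op 5: F0 acks idx 5 -> match: F0=5 F1=0; commitIndex=5
Op 6: F0 acks idx 3 -> match: F0=5 F1=0; commitIndex=5
Op 7: F0 acks idx 3 -> match: F0=5 F1=0; commitIndex=5
Op 8: F1 acks idx 3 -> match: F0=5 F1=3; commitIndex=5
Op 9: append 1 -> log_len=6
Op 10: F1 acks idx 6 -> match: F0=5 F1=6; commitIndex=6
Op 11: append 2 -> log_len=8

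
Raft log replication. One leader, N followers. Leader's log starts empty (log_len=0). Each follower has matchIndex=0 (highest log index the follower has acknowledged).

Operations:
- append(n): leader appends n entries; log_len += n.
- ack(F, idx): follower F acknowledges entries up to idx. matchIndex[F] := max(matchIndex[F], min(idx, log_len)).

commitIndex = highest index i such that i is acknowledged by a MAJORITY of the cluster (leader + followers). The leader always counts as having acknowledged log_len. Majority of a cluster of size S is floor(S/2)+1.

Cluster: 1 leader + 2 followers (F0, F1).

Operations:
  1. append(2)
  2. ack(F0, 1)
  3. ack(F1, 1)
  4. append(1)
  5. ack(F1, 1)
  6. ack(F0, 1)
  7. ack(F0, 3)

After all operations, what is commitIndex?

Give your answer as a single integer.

Op 1: append 2 -> log_len=2
Op 2: F0 acks idx 1 -> match: F0=1 F1=0; commitIndex=1
Op 3: F1 acks idx 1 -> match: F0=1 F1=1; commitIndex=1
Op 4: append 1 -> log_len=3
Op 5: F1 acks idx 1 -> match: F0=1 F1=1; commitIndex=1
Op 6: F0 acks idx 1 -> match: F0=1 F1=1; commitIndex=1
Op 7: F0 acks idx 3 -> match: F0=3 F1=1; commitIndex=3

Answer: 3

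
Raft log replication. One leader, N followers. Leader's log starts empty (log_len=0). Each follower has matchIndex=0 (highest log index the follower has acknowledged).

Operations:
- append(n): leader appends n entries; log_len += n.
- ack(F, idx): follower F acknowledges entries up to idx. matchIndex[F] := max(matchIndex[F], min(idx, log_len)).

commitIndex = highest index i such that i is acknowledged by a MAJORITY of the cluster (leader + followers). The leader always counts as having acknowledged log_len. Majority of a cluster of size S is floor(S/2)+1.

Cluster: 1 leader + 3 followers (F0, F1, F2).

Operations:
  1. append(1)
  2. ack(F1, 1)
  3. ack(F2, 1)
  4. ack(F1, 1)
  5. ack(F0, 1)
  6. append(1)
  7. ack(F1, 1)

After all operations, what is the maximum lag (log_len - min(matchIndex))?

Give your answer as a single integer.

Op 1: append 1 -> log_len=1
Op 2: F1 acks idx 1 -> match: F0=0 F1=1 F2=0; commitIndex=0
Op 3: F2 acks idx 1 -> match: F0=0 F1=1 F2=1; commitIndex=1
Op 4: F1 acks idx 1 -> match: F0=0 F1=1 F2=1; commitIndex=1
Op 5: F0 acks idx 1 -> match: F0=1 F1=1 F2=1; commitIndex=1
Op 6: append 1 -> log_len=2
Op 7: F1 acks idx 1 -> match: F0=1 F1=1 F2=1; commitIndex=1

Answer: 1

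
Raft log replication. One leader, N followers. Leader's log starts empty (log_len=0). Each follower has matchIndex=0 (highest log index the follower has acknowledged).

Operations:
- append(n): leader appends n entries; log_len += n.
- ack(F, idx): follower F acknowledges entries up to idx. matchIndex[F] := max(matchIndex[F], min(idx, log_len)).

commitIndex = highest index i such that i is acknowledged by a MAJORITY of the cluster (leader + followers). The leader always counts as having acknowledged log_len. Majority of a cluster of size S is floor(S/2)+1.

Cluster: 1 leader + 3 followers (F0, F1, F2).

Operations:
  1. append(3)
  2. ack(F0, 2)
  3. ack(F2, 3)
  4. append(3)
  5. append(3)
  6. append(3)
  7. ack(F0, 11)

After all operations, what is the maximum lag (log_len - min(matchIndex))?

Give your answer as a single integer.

Op 1: append 3 -> log_len=3
Op 2: F0 acks idx 2 -> match: F0=2 F1=0 F2=0; commitIndex=0
Op 3: F2 acks idx 3 -> match: F0=2 F1=0 F2=3; commitIndex=2
Op 4: append 3 -> log_len=6
Op 5: append 3 -> log_len=9
Op 6: append 3 -> log_len=12
Op 7: F0 acks idx 11 -> match: F0=11 F1=0 F2=3; commitIndex=3

Answer: 12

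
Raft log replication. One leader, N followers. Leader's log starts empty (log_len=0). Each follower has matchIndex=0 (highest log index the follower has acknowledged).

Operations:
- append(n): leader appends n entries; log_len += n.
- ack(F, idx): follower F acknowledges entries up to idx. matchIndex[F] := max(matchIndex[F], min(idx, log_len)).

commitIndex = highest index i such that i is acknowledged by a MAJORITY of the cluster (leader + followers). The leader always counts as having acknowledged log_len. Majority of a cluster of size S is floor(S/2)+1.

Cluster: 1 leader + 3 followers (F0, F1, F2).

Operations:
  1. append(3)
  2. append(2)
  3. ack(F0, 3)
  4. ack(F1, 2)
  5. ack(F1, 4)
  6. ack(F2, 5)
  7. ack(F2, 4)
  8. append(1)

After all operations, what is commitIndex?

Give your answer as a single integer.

Answer: 4

Derivation:
Op 1: append 3 -> log_len=3
Op 2: append 2 -> log_len=5
Op 3: F0 acks idx 3 -> match: F0=3 F1=0 F2=0; commitIndex=0
Op 4: F1 acks idx 2 -> match: F0=3 F1=2 F2=0; commitIndex=2
Op 5: F1 acks idx 4 -> match: F0=3 F1=4 F2=0; commitIndex=3
Op 6: F2 acks idx 5 -> match: F0=3 F1=4 F2=5; commitIndex=4
Op 7: F2 acks idx 4 -> match: F0=3 F1=4 F2=5; commitIndex=4
Op 8: append 1 -> log_len=6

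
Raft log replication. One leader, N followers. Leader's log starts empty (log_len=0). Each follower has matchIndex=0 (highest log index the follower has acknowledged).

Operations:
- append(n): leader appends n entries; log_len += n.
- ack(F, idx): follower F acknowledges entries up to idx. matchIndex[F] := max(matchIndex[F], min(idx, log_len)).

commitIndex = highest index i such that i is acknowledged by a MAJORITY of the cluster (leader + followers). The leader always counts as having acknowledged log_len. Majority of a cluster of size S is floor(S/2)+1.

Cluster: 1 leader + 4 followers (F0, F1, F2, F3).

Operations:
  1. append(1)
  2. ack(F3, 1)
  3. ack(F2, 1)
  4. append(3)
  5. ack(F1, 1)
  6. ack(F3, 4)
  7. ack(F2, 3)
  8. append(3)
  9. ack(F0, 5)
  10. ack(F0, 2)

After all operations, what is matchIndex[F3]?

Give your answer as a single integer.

Answer: 4

Derivation:
Op 1: append 1 -> log_len=1
Op 2: F3 acks idx 1 -> match: F0=0 F1=0 F2=0 F3=1; commitIndex=0
Op 3: F2 acks idx 1 -> match: F0=0 F1=0 F2=1 F3=1; commitIndex=1
Op 4: append 3 -> log_len=4
Op 5: F1 acks idx 1 -> match: F0=0 F1=1 F2=1 F3=1; commitIndex=1
Op 6: F3 acks idx 4 -> match: F0=0 F1=1 F2=1 F3=4; commitIndex=1
Op 7: F2 acks idx 3 -> match: F0=0 F1=1 F2=3 F3=4; commitIndex=3
Op 8: append 3 -> log_len=7
Op 9: F0 acks idx 5 -> match: F0=5 F1=1 F2=3 F3=4; commitIndex=4
Op 10: F0 acks idx 2 -> match: F0=5 F1=1 F2=3 F3=4; commitIndex=4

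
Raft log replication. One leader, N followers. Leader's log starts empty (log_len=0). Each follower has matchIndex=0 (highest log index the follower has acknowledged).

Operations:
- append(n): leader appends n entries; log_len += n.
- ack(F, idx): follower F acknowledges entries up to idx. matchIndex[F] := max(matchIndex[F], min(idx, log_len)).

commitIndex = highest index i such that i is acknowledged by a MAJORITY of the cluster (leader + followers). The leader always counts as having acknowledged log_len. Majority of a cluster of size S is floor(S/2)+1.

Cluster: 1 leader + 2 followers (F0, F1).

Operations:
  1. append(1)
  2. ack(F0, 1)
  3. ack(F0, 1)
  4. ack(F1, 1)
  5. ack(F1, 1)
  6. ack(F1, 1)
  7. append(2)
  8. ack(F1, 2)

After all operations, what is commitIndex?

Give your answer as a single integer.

Answer: 2

Derivation:
Op 1: append 1 -> log_len=1
Op 2: F0 acks idx 1 -> match: F0=1 F1=0; commitIndex=1
Op 3: F0 acks idx 1 -> match: F0=1 F1=0; commitIndex=1
Op 4: F1 acks idx 1 -> match: F0=1 F1=1; commitIndex=1
Op 5: F1 acks idx 1 -> match: F0=1 F1=1; commitIndex=1
Op 6: F1 acks idx 1 -> match: F0=1 F1=1; commitIndex=1
Op 7: append 2 -> log_len=3
Op 8: F1 acks idx 2 -> match: F0=1 F1=2; commitIndex=2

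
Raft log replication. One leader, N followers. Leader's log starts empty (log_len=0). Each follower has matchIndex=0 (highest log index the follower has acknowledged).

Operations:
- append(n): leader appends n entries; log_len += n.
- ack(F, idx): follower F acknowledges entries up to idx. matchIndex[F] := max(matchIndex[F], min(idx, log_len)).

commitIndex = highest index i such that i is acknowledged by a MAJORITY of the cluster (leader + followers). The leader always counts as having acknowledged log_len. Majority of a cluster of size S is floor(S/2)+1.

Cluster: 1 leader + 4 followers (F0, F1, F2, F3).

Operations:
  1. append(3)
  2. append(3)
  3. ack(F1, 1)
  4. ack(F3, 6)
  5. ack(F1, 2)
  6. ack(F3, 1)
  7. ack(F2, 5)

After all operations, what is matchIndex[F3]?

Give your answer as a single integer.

Answer: 6

Derivation:
Op 1: append 3 -> log_len=3
Op 2: append 3 -> log_len=6
Op 3: F1 acks idx 1 -> match: F0=0 F1=1 F2=0 F3=0; commitIndex=0
Op 4: F3 acks idx 6 -> match: F0=0 F1=1 F2=0 F3=6; commitIndex=1
Op 5: F1 acks idx 2 -> match: F0=0 F1=2 F2=0 F3=6; commitIndex=2
Op 6: F3 acks idx 1 -> match: F0=0 F1=2 F2=0 F3=6; commitIndex=2
Op 7: F2 acks idx 5 -> match: F0=0 F1=2 F2=5 F3=6; commitIndex=5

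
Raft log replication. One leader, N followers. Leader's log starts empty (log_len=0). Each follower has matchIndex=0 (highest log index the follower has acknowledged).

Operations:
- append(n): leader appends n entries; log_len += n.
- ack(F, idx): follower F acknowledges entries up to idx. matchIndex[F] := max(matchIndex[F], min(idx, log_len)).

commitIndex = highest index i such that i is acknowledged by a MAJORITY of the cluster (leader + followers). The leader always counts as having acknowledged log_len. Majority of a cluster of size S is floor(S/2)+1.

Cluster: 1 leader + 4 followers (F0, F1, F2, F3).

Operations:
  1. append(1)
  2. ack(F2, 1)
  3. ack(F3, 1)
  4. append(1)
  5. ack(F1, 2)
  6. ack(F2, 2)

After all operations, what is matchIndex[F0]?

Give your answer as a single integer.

Answer: 0

Derivation:
Op 1: append 1 -> log_len=1
Op 2: F2 acks idx 1 -> match: F0=0 F1=0 F2=1 F3=0; commitIndex=0
Op 3: F3 acks idx 1 -> match: F0=0 F1=0 F2=1 F3=1; commitIndex=1
Op 4: append 1 -> log_len=2
Op 5: F1 acks idx 2 -> match: F0=0 F1=2 F2=1 F3=1; commitIndex=1
Op 6: F2 acks idx 2 -> match: F0=0 F1=2 F2=2 F3=1; commitIndex=2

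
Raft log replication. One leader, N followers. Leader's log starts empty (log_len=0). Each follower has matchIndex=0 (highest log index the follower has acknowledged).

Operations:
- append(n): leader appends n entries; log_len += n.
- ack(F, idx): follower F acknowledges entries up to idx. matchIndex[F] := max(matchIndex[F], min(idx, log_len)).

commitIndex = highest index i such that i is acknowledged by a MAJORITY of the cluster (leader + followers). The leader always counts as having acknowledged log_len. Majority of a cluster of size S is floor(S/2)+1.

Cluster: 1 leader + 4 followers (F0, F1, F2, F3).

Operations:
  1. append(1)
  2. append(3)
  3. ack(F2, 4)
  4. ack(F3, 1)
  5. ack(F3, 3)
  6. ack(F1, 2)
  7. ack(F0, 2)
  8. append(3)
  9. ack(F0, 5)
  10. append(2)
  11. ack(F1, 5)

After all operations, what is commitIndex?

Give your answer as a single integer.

Op 1: append 1 -> log_len=1
Op 2: append 3 -> log_len=4
Op 3: F2 acks idx 4 -> match: F0=0 F1=0 F2=4 F3=0; commitIndex=0
Op 4: F3 acks idx 1 -> match: F0=0 F1=0 F2=4 F3=1; commitIndex=1
Op 5: F3 acks idx 3 -> match: F0=0 F1=0 F2=4 F3=3; commitIndex=3
Op 6: F1 acks idx 2 -> match: F0=0 F1=2 F2=4 F3=3; commitIndex=3
Op 7: F0 acks idx 2 -> match: F0=2 F1=2 F2=4 F3=3; commitIndex=3
Op 8: append 3 -> log_len=7
Op 9: F0 acks idx 5 -> match: F0=5 F1=2 F2=4 F3=3; commitIndex=4
Op 10: append 2 -> log_len=9
Op 11: F1 acks idx 5 -> match: F0=5 F1=5 F2=4 F3=3; commitIndex=5

Answer: 5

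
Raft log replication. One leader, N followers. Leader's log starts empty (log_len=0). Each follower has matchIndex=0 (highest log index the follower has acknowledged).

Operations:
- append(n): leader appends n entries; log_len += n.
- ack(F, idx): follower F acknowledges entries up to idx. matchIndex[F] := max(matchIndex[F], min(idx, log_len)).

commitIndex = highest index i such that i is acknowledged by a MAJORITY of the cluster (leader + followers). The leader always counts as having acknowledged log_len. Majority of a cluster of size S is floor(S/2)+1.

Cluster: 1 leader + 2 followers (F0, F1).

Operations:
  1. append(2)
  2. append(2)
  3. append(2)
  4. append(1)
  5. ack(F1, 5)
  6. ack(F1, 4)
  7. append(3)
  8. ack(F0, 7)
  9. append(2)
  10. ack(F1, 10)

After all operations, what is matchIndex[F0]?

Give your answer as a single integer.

Op 1: append 2 -> log_len=2
Op 2: append 2 -> log_len=4
Op 3: append 2 -> log_len=6
Op 4: append 1 -> log_len=7
Op 5: F1 acks idx 5 -> match: F0=0 F1=5; commitIndex=5
Op 6: F1 acks idx 4 -> match: F0=0 F1=5; commitIndex=5
Op 7: append 3 -> log_len=10
Op 8: F0 acks idx 7 -> match: F0=7 F1=5; commitIndex=7
Op 9: append 2 -> log_len=12
Op 10: F1 acks idx 10 -> match: F0=7 F1=10; commitIndex=10

Answer: 7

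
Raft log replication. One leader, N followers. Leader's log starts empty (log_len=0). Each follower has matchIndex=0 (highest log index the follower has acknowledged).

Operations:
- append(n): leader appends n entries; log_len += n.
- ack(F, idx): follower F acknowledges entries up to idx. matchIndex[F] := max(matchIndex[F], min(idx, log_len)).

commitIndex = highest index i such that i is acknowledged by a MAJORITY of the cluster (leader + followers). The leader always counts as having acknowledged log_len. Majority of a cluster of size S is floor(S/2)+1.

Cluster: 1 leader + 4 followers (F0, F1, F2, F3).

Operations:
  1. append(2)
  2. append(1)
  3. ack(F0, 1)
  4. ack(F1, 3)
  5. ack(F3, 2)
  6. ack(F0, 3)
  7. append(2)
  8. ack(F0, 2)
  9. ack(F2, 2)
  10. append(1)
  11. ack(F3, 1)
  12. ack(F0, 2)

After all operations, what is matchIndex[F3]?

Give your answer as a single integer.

Op 1: append 2 -> log_len=2
Op 2: append 1 -> log_len=3
Op 3: F0 acks idx 1 -> match: F0=1 F1=0 F2=0 F3=0; commitIndex=0
Op 4: F1 acks idx 3 -> match: F0=1 F1=3 F2=0 F3=0; commitIndex=1
Op 5: F3 acks idx 2 -> match: F0=1 F1=3 F2=0 F3=2; commitIndex=2
Op 6: F0 acks idx 3 -> match: F0=3 F1=3 F2=0 F3=2; commitIndex=3
Op 7: append 2 -> log_len=5
Op 8: F0 acks idx 2 -> match: F0=3 F1=3 F2=0 F3=2; commitIndex=3
Op 9: F2 acks idx 2 -> match: F0=3 F1=3 F2=2 F3=2; commitIndex=3
Op 10: append 1 -> log_len=6
Op 11: F3 acks idx 1 -> match: F0=3 F1=3 F2=2 F3=2; commitIndex=3
Op 12: F0 acks idx 2 -> match: F0=3 F1=3 F2=2 F3=2; commitIndex=3

Answer: 2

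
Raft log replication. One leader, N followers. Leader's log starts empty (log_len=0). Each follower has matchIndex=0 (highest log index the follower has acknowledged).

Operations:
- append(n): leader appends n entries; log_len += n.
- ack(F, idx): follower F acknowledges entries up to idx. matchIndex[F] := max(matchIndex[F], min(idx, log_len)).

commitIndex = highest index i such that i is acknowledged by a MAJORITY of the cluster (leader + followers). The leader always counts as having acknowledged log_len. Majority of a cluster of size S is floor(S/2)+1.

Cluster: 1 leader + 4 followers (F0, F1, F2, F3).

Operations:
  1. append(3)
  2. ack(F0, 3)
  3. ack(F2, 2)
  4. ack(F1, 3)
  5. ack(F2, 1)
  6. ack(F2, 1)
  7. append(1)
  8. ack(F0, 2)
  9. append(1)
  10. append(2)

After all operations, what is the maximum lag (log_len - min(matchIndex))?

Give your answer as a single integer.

Answer: 7

Derivation:
Op 1: append 3 -> log_len=3
Op 2: F0 acks idx 3 -> match: F0=3 F1=0 F2=0 F3=0; commitIndex=0
Op 3: F2 acks idx 2 -> match: F0=3 F1=0 F2=2 F3=0; commitIndex=2
Op 4: F1 acks idx 3 -> match: F0=3 F1=3 F2=2 F3=0; commitIndex=3
Op 5: F2 acks idx 1 -> match: F0=3 F1=3 F2=2 F3=0; commitIndex=3
Op 6: F2 acks idx 1 -> match: F0=3 F1=3 F2=2 F3=0; commitIndex=3
Op 7: append 1 -> log_len=4
Op 8: F0 acks idx 2 -> match: F0=3 F1=3 F2=2 F3=0; commitIndex=3
Op 9: append 1 -> log_len=5
Op 10: append 2 -> log_len=7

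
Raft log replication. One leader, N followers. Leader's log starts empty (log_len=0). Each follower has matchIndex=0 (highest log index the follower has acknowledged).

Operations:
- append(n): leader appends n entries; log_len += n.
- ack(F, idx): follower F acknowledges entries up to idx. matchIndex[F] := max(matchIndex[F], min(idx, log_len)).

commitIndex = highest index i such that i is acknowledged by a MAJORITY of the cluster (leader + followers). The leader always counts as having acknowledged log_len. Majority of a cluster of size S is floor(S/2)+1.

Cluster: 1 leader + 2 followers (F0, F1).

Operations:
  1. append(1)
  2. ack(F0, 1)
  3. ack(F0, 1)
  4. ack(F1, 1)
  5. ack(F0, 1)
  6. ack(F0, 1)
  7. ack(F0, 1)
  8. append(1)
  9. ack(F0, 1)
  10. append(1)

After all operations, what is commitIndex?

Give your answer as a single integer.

Op 1: append 1 -> log_len=1
Op 2: F0 acks idx 1 -> match: F0=1 F1=0; commitIndex=1
Op 3: F0 acks idx 1 -> match: F0=1 F1=0; commitIndex=1
Op 4: F1 acks idx 1 -> match: F0=1 F1=1; commitIndex=1
Op 5: F0 acks idx 1 -> match: F0=1 F1=1; commitIndex=1
Op 6: F0 acks idx 1 -> match: F0=1 F1=1; commitIndex=1
Op 7: F0 acks idx 1 -> match: F0=1 F1=1; commitIndex=1
Op 8: append 1 -> log_len=2
Op 9: F0 acks idx 1 -> match: F0=1 F1=1; commitIndex=1
Op 10: append 1 -> log_len=3

Answer: 1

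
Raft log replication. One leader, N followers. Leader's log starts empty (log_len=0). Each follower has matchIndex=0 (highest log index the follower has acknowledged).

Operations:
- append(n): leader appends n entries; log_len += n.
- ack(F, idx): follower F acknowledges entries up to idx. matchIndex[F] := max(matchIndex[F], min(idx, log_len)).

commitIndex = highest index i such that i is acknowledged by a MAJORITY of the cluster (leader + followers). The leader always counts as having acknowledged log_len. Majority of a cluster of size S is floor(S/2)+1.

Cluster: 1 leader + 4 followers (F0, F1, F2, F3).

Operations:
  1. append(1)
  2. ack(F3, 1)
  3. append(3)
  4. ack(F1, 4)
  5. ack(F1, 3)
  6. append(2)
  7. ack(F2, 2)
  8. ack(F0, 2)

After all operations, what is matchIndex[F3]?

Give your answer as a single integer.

Op 1: append 1 -> log_len=1
Op 2: F3 acks idx 1 -> match: F0=0 F1=0 F2=0 F3=1; commitIndex=0
Op 3: append 3 -> log_len=4
Op 4: F1 acks idx 4 -> match: F0=0 F1=4 F2=0 F3=1; commitIndex=1
Op 5: F1 acks idx 3 -> match: F0=0 F1=4 F2=0 F3=1; commitIndex=1
Op 6: append 2 -> log_len=6
Op 7: F2 acks idx 2 -> match: F0=0 F1=4 F2=2 F3=1; commitIndex=2
Op 8: F0 acks idx 2 -> match: F0=2 F1=4 F2=2 F3=1; commitIndex=2

Answer: 1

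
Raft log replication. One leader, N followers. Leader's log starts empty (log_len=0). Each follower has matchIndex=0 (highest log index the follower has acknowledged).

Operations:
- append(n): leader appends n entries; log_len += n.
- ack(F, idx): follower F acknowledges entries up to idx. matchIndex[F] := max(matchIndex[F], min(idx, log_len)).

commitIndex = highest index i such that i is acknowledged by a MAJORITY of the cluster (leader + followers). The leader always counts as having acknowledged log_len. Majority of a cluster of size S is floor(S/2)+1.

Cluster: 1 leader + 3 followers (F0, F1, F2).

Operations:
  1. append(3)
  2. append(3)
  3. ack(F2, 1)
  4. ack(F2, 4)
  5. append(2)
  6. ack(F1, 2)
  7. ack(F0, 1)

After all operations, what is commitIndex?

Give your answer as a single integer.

Answer: 2

Derivation:
Op 1: append 3 -> log_len=3
Op 2: append 3 -> log_len=6
Op 3: F2 acks idx 1 -> match: F0=0 F1=0 F2=1; commitIndex=0
Op 4: F2 acks idx 4 -> match: F0=0 F1=0 F2=4; commitIndex=0
Op 5: append 2 -> log_len=8
Op 6: F1 acks idx 2 -> match: F0=0 F1=2 F2=4; commitIndex=2
Op 7: F0 acks idx 1 -> match: F0=1 F1=2 F2=4; commitIndex=2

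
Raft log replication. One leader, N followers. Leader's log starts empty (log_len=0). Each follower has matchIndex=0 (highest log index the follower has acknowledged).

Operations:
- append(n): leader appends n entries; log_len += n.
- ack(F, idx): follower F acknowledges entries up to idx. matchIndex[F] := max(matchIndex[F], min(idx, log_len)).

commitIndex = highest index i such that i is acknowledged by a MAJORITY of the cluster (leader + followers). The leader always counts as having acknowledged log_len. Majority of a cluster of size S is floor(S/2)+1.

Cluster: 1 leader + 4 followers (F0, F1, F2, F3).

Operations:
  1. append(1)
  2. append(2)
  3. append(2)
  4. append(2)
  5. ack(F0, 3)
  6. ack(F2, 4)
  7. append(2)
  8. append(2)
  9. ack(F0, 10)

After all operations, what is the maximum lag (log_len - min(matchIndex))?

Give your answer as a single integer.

Answer: 11

Derivation:
Op 1: append 1 -> log_len=1
Op 2: append 2 -> log_len=3
Op 3: append 2 -> log_len=5
Op 4: append 2 -> log_len=7
Op 5: F0 acks idx 3 -> match: F0=3 F1=0 F2=0 F3=0; commitIndex=0
Op 6: F2 acks idx 4 -> match: F0=3 F1=0 F2=4 F3=0; commitIndex=3
Op 7: append 2 -> log_len=9
Op 8: append 2 -> log_len=11
Op 9: F0 acks idx 10 -> match: F0=10 F1=0 F2=4 F3=0; commitIndex=4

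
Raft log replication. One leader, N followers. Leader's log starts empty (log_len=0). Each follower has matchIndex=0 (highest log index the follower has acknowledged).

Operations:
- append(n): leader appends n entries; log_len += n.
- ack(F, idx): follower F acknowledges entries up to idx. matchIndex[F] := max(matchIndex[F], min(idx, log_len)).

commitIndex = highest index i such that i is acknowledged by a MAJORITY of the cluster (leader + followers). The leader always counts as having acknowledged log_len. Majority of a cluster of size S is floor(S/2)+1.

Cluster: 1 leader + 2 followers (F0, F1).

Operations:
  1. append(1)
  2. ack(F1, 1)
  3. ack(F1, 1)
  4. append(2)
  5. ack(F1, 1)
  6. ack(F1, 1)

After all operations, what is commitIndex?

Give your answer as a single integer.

Answer: 1

Derivation:
Op 1: append 1 -> log_len=1
Op 2: F1 acks idx 1 -> match: F0=0 F1=1; commitIndex=1
Op 3: F1 acks idx 1 -> match: F0=0 F1=1; commitIndex=1
Op 4: append 2 -> log_len=3
Op 5: F1 acks idx 1 -> match: F0=0 F1=1; commitIndex=1
Op 6: F1 acks idx 1 -> match: F0=0 F1=1; commitIndex=1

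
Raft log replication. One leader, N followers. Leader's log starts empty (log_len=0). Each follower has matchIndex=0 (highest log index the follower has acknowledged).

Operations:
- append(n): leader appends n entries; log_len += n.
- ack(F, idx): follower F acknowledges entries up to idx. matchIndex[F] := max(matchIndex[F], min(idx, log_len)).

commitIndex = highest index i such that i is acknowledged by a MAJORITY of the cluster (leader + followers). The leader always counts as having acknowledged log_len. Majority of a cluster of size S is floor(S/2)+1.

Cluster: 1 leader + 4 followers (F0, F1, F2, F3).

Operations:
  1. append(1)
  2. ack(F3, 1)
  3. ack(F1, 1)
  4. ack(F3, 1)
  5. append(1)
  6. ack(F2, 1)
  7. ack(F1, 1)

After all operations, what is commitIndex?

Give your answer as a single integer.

Answer: 1

Derivation:
Op 1: append 1 -> log_len=1
Op 2: F3 acks idx 1 -> match: F0=0 F1=0 F2=0 F3=1; commitIndex=0
Op 3: F1 acks idx 1 -> match: F0=0 F1=1 F2=0 F3=1; commitIndex=1
Op 4: F3 acks idx 1 -> match: F0=0 F1=1 F2=0 F3=1; commitIndex=1
Op 5: append 1 -> log_len=2
Op 6: F2 acks idx 1 -> match: F0=0 F1=1 F2=1 F3=1; commitIndex=1
Op 7: F1 acks idx 1 -> match: F0=0 F1=1 F2=1 F3=1; commitIndex=1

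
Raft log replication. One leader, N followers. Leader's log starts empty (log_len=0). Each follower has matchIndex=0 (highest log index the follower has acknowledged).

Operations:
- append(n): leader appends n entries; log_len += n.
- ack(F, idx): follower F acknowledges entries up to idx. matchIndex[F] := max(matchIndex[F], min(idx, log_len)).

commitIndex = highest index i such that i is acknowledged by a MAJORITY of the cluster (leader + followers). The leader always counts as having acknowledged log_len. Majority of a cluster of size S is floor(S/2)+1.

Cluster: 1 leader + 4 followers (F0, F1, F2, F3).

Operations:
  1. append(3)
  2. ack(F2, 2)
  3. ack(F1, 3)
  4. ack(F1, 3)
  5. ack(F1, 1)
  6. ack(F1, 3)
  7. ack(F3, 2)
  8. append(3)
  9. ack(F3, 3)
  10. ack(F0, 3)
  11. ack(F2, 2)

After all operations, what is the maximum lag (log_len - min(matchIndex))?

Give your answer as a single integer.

Op 1: append 3 -> log_len=3
Op 2: F2 acks idx 2 -> match: F0=0 F1=0 F2=2 F3=0; commitIndex=0
Op 3: F1 acks idx 3 -> match: F0=0 F1=3 F2=2 F3=0; commitIndex=2
Op 4: F1 acks idx 3 -> match: F0=0 F1=3 F2=2 F3=0; commitIndex=2
Op 5: F1 acks idx 1 -> match: F0=0 F1=3 F2=2 F3=0; commitIndex=2
Op 6: F1 acks idx 3 -> match: F0=0 F1=3 F2=2 F3=0; commitIndex=2
Op 7: F3 acks idx 2 -> match: F0=0 F1=3 F2=2 F3=2; commitIndex=2
Op 8: append 3 -> log_len=6
Op 9: F3 acks idx 3 -> match: F0=0 F1=3 F2=2 F3=3; commitIndex=3
Op 10: F0 acks idx 3 -> match: F0=3 F1=3 F2=2 F3=3; commitIndex=3
Op 11: F2 acks idx 2 -> match: F0=3 F1=3 F2=2 F3=3; commitIndex=3

Answer: 4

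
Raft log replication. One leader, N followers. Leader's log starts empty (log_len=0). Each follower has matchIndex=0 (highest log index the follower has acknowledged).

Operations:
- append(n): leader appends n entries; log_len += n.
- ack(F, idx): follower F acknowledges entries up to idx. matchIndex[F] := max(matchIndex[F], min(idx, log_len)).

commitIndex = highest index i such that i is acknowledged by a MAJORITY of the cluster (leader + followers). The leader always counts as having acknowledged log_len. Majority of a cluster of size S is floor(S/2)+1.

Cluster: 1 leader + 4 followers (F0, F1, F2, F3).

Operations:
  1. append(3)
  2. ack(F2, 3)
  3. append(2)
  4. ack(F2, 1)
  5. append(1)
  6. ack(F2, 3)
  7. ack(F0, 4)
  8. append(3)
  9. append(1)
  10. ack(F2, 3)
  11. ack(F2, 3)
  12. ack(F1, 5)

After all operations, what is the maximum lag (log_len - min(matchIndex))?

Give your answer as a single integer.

Op 1: append 3 -> log_len=3
Op 2: F2 acks idx 3 -> match: F0=0 F1=0 F2=3 F3=0; commitIndex=0
Op 3: append 2 -> log_len=5
Op 4: F2 acks idx 1 -> match: F0=0 F1=0 F2=3 F3=0; commitIndex=0
Op 5: append 1 -> log_len=6
Op 6: F2 acks idx 3 -> match: F0=0 F1=0 F2=3 F3=0; commitIndex=0
Op 7: F0 acks idx 4 -> match: F0=4 F1=0 F2=3 F3=0; commitIndex=3
Op 8: append 3 -> log_len=9
Op 9: append 1 -> log_len=10
Op 10: F2 acks idx 3 -> match: F0=4 F1=0 F2=3 F3=0; commitIndex=3
Op 11: F2 acks idx 3 -> match: F0=4 F1=0 F2=3 F3=0; commitIndex=3
Op 12: F1 acks idx 5 -> match: F0=4 F1=5 F2=3 F3=0; commitIndex=4

Answer: 10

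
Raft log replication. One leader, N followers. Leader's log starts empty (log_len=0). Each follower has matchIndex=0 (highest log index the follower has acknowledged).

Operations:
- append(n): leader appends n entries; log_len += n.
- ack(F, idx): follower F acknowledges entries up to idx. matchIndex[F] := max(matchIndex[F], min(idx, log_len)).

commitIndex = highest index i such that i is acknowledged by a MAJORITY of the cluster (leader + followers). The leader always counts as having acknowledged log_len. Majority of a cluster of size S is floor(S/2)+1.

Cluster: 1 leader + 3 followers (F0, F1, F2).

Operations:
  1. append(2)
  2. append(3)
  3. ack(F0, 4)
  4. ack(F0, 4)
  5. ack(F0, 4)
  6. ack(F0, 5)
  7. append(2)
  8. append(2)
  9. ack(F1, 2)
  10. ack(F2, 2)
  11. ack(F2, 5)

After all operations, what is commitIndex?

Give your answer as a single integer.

Answer: 5

Derivation:
Op 1: append 2 -> log_len=2
Op 2: append 3 -> log_len=5
Op 3: F0 acks idx 4 -> match: F0=4 F1=0 F2=0; commitIndex=0
Op 4: F0 acks idx 4 -> match: F0=4 F1=0 F2=0; commitIndex=0
Op 5: F0 acks idx 4 -> match: F0=4 F1=0 F2=0; commitIndex=0
Op 6: F0 acks idx 5 -> match: F0=5 F1=0 F2=0; commitIndex=0
Op 7: append 2 -> log_len=7
Op 8: append 2 -> log_len=9
Op 9: F1 acks idx 2 -> match: F0=5 F1=2 F2=0; commitIndex=2
Op 10: F2 acks idx 2 -> match: F0=5 F1=2 F2=2; commitIndex=2
Op 11: F2 acks idx 5 -> match: F0=5 F1=2 F2=5; commitIndex=5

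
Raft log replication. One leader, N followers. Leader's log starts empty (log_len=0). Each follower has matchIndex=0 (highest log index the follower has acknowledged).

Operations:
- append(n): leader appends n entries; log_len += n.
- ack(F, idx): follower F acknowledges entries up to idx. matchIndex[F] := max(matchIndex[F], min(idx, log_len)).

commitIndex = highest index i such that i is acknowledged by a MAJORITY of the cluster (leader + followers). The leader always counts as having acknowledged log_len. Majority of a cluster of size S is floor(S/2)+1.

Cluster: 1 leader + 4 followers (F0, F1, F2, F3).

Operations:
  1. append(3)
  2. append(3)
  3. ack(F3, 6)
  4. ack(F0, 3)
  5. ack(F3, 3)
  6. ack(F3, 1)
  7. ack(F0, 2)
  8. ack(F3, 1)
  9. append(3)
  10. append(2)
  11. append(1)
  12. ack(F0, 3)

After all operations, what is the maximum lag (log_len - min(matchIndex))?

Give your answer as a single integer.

Op 1: append 3 -> log_len=3
Op 2: append 3 -> log_len=6
Op 3: F3 acks idx 6 -> match: F0=0 F1=0 F2=0 F3=6; commitIndex=0
Op 4: F0 acks idx 3 -> match: F0=3 F1=0 F2=0 F3=6; commitIndex=3
Op 5: F3 acks idx 3 -> match: F0=3 F1=0 F2=0 F3=6; commitIndex=3
Op 6: F3 acks idx 1 -> match: F0=3 F1=0 F2=0 F3=6; commitIndex=3
Op 7: F0 acks idx 2 -> match: F0=3 F1=0 F2=0 F3=6; commitIndex=3
Op 8: F3 acks idx 1 -> match: F0=3 F1=0 F2=0 F3=6; commitIndex=3
Op 9: append 3 -> log_len=9
Op 10: append 2 -> log_len=11
Op 11: append 1 -> log_len=12
Op 12: F0 acks idx 3 -> match: F0=3 F1=0 F2=0 F3=6; commitIndex=3

Answer: 12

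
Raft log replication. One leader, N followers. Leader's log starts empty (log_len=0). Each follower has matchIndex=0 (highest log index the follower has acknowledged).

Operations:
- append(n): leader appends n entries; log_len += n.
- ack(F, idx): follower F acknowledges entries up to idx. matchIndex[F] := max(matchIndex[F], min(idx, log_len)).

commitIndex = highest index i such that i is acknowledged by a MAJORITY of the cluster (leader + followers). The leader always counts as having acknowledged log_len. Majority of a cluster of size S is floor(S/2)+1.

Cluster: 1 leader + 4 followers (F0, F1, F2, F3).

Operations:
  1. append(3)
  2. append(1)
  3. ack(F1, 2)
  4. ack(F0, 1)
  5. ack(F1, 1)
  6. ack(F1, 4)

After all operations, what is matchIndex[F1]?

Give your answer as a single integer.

Answer: 4

Derivation:
Op 1: append 3 -> log_len=3
Op 2: append 1 -> log_len=4
Op 3: F1 acks idx 2 -> match: F0=0 F1=2 F2=0 F3=0; commitIndex=0
Op 4: F0 acks idx 1 -> match: F0=1 F1=2 F2=0 F3=0; commitIndex=1
Op 5: F1 acks idx 1 -> match: F0=1 F1=2 F2=0 F3=0; commitIndex=1
Op 6: F1 acks idx 4 -> match: F0=1 F1=4 F2=0 F3=0; commitIndex=1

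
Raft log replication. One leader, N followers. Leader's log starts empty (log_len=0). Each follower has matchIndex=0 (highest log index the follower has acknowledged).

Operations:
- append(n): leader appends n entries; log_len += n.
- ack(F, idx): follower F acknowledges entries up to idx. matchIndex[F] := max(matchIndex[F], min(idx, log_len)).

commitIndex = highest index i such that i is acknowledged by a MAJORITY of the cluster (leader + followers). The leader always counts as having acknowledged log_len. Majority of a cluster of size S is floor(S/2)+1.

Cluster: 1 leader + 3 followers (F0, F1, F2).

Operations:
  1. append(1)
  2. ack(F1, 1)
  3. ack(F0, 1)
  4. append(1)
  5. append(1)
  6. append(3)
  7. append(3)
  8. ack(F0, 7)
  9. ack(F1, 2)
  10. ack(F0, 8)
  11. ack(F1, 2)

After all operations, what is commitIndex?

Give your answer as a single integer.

Answer: 2

Derivation:
Op 1: append 1 -> log_len=1
Op 2: F1 acks idx 1 -> match: F0=0 F1=1 F2=0; commitIndex=0
Op 3: F0 acks idx 1 -> match: F0=1 F1=1 F2=0; commitIndex=1
Op 4: append 1 -> log_len=2
Op 5: append 1 -> log_len=3
Op 6: append 3 -> log_len=6
Op 7: append 3 -> log_len=9
Op 8: F0 acks idx 7 -> match: F0=7 F1=1 F2=0; commitIndex=1
Op 9: F1 acks idx 2 -> match: F0=7 F1=2 F2=0; commitIndex=2
Op 10: F0 acks idx 8 -> match: F0=8 F1=2 F2=0; commitIndex=2
Op 11: F1 acks idx 2 -> match: F0=8 F1=2 F2=0; commitIndex=2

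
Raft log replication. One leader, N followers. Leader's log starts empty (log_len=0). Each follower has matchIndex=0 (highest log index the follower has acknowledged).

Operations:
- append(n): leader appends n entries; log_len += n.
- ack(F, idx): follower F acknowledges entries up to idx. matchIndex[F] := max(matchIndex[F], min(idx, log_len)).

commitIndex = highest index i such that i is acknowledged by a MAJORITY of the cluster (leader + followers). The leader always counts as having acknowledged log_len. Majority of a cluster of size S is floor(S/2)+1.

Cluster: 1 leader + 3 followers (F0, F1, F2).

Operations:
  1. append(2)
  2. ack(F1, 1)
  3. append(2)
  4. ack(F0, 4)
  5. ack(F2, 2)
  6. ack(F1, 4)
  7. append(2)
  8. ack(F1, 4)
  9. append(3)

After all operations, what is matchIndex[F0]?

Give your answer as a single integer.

Op 1: append 2 -> log_len=2
Op 2: F1 acks idx 1 -> match: F0=0 F1=1 F2=0; commitIndex=0
Op 3: append 2 -> log_len=4
Op 4: F0 acks idx 4 -> match: F0=4 F1=1 F2=0; commitIndex=1
Op 5: F2 acks idx 2 -> match: F0=4 F1=1 F2=2; commitIndex=2
Op 6: F1 acks idx 4 -> match: F0=4 F1=4 F2=2; commitIndex=4
Op 7: append 2 -> log_len=6
Op 8: F1 acks idx 4 -> match: F0=4 F1=4 F2=2; commitIndex=4
Op 9: append 3 -> log_len=9

Answer: 4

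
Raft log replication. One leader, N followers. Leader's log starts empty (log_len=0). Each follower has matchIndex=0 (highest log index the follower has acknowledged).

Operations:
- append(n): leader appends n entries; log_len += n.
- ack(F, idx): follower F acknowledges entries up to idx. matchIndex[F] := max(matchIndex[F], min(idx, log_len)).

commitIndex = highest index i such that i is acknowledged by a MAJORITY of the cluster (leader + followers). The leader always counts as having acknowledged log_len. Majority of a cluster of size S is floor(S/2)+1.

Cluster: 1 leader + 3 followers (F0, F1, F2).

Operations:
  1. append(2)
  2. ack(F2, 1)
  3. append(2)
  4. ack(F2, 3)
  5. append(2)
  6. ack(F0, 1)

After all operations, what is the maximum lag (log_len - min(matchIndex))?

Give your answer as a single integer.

Op 1: append 2 -> log_len=2
Op 2: F2 acks idx 1 -> match: F0=0 F1=0 F2=1; commitIndex=0
Op 3: append 2 -> log_len=4
Op 4: F2 acks idx 3 -> match: F0=0 F1=0 F2=3; commitIndex=0
Op 5: append 2 -> log_len=6
Op 6: F0 acks idx 1 -> match: F0=1 F1=0 F2=3; commitIndex=1

Answer: 6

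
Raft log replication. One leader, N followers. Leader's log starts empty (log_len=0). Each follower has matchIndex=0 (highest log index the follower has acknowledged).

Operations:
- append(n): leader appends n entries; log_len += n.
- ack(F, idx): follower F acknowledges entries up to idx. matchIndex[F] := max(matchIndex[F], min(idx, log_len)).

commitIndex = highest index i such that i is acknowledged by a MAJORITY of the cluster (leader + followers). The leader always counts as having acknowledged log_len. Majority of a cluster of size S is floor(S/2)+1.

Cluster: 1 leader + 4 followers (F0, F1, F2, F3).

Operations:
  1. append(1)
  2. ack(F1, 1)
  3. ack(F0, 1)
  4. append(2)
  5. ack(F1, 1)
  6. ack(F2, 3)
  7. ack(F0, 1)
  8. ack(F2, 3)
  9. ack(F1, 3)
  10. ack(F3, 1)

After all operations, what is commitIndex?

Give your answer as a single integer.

Answer: 3

Derivation:
Op 1: append 1 -> log_len=1
Op 2: F1 acks idx 1 -> match: F0=0 F1=1 F2=0 F3=0; commitIndex=0
Op 3: F0 acks idx 1 -> match: F0=1 F1=1 F2=0 F3=0; commitIndex=1
Op 4: append 2 -> log_len=3
Op 5: F1 acks idx 1 -> match: F0=1 F1=1 F2=0 F3=0; commitIndex=1
Op 6: F2 acks idx 3 -> match: F0=1 F1=1 F2=3 F3=0; commitIndex=1
Op 7: F0 acks idx 1 -> match: F0=1 F1=1 F2=3 F3=0; commitIndex=1
Op 8: F2 acks idx 3 -> match: F0=1 F1=1 F2=3 F3=0; commitIndex=1
Op 9: F1 acks idx 3 -> match: F0=1 F1=3 F2=3 F3=0; commitIndex=3
Op 10: F3 acks idx 1 -> match: F0=1 F1=3 F2=3 F3=1; commitIndex=3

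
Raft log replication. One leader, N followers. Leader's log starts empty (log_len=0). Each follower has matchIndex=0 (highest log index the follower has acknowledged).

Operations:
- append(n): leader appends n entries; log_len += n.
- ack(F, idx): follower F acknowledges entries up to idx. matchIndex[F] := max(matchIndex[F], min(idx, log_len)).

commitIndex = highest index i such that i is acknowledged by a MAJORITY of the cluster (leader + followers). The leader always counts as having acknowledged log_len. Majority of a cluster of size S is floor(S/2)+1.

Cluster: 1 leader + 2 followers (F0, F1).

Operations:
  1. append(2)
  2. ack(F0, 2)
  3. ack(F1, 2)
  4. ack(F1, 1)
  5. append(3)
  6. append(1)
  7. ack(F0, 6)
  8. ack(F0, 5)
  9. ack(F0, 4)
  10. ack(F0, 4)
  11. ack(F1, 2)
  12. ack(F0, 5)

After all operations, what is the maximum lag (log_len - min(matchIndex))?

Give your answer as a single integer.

Answer: 4

Derivation:
Op 1: append 2 -> log_len=2
Op 2: F0 acks idx 2 -> match: F0=2 F1=0; commitIndex=2
Op 3: F1 acks idx 2 -> match: F0=2 F1=2; commitIndex=2
Op 4: F1 acks idx 1 -> match: F0=2 F1=2; commitIndex=2
Op 5: append 3 -> log_len=5
Op 6: append 1 -> log_len=6
Op 7: F0 acks idx 6 -> match: F0=6 F1=2; commitIndex=6
Op 8: F0 acks idx 5 -> match: F0=6 F1=2; commitIndex=6
Op 9: F0 acks idx 4 -> match: F0=6 F1=2; commitIndex=6
Op 10: F0 acks idx 4 -> match: F0=6 F1=2; commitIndex=6
Op 11: F1 acks idx 2 -> match: F0=6 F1=2; commitIndex=6
Op 12: F0 acks idx 5 -> match: F0=6 F1=2; commitIndex=6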